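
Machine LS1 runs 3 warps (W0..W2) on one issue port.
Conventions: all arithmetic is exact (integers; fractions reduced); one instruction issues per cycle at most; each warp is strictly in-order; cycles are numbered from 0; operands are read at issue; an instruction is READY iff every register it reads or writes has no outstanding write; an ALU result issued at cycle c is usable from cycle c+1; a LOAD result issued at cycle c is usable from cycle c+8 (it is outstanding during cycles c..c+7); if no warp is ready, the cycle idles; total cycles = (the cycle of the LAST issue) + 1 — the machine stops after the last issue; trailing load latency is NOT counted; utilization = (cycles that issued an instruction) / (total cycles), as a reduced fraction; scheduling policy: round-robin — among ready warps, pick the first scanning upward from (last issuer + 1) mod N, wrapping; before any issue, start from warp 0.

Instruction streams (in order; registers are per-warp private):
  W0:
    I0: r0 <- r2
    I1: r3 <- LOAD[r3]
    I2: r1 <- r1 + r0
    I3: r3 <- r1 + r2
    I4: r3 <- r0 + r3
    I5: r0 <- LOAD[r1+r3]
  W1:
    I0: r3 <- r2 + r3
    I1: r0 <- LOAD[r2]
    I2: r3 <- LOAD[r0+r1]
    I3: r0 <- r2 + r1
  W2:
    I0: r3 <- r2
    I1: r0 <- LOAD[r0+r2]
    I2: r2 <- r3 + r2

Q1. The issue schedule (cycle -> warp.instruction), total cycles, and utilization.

cycle 0: W0.I0
cycle 1: W1.I0
cycle 2: W2.I0
cycle 3: W0.I1
cycle 4: W1.I1
cycle 5: W2.I1
cycle 6: W0.I2
cycle 7: W2.I2
cycle 8: idle
cycle 9: idle
cycle 10: idle
cycle 11: W0.I3
cycle 12: W1.I2
cycle 13: W0.I4
cycle 14: W1.I3
cycle 15: W0.I5

Answer: 16 cycles, utilization 13/16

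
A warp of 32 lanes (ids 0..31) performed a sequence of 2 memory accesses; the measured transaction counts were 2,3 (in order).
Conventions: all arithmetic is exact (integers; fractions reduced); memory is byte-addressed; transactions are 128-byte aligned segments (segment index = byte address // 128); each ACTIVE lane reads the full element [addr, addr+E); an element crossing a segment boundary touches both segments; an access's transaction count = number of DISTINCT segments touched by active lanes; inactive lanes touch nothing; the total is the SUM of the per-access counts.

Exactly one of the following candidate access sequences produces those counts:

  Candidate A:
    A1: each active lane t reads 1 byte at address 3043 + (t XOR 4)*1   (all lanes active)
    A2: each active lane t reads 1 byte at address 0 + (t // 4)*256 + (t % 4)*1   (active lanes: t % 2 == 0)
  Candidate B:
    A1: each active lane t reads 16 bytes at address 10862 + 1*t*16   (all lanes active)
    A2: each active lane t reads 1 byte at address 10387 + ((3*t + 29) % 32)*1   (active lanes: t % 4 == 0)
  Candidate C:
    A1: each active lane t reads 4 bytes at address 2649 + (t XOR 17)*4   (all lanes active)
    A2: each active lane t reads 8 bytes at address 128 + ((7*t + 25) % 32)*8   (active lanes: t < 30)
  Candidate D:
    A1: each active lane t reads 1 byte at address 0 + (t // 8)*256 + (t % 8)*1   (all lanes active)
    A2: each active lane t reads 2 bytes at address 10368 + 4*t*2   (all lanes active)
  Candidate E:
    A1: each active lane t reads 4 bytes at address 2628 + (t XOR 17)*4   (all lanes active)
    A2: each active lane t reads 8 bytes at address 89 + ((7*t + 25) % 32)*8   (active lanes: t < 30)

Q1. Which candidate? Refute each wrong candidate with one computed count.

A: A2 gives 8 transactions, not 3
B: A1 gives 5 transactions, not 2
C: A2 gives 2 transactions, not 3
D: A1 gives 4 transactions, not 2
E: all counts match (2,3)

Answer: E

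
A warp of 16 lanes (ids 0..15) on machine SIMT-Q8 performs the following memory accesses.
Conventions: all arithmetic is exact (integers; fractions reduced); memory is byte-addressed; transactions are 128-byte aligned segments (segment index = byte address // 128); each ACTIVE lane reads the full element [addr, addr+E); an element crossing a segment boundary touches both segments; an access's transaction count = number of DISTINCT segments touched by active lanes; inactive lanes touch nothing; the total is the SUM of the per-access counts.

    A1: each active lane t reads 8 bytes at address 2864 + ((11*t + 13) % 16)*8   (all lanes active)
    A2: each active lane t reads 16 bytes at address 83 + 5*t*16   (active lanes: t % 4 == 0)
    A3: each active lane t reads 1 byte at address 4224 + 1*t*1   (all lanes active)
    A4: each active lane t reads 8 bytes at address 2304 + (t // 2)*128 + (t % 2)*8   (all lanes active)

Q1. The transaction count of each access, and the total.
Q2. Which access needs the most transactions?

A1: 2 transactions
A2: 4 transactions
A3: 1 transaction
A4: 8 transactions

Answer: 2,4,1,8; total 15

Answer: A4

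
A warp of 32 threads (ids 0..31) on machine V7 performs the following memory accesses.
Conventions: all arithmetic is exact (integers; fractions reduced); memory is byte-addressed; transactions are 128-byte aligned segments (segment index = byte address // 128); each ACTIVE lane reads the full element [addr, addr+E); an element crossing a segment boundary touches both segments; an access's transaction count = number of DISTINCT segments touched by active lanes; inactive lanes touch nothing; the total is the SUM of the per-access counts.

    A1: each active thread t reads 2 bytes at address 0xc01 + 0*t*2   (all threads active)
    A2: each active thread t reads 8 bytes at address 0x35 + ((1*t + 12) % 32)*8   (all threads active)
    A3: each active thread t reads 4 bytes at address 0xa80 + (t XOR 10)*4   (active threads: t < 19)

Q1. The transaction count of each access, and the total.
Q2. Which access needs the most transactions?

A1: 1 transaction
A2: 3 transactions
A3: 1 transaction

Answer: 1,3,1; total 5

Answer: A2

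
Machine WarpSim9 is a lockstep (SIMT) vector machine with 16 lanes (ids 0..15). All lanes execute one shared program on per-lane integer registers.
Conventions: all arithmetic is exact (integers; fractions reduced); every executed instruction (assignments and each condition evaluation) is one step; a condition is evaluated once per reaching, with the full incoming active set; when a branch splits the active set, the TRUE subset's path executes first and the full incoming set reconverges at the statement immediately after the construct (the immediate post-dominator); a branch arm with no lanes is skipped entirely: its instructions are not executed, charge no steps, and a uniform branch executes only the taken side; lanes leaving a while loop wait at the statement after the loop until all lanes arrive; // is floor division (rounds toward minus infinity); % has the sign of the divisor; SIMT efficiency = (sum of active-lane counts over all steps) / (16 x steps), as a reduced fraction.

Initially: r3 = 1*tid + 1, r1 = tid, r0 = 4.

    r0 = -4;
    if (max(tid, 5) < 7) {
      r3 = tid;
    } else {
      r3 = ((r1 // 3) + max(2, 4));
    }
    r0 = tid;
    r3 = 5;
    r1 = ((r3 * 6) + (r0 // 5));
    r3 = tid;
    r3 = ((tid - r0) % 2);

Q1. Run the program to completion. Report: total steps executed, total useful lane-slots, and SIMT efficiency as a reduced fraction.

Answer: 9 steps, 128 useful, 8/9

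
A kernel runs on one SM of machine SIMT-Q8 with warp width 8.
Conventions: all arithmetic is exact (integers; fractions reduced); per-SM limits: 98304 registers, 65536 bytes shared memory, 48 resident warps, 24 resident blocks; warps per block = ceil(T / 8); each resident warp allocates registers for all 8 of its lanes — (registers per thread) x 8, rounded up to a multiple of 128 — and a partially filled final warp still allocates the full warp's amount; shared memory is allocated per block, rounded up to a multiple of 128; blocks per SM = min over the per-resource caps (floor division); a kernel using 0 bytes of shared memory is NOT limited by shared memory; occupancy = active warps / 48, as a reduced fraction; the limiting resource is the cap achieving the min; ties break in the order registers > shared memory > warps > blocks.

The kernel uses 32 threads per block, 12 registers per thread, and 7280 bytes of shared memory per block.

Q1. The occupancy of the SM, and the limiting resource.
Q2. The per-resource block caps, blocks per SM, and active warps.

Answer: occupancy 2/3, limited by shared memory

registers: 192 blocks
shared memory: 8 blocks
warps: 12 blocks
blocks: 24 blocks

Answer: 8 blocks, 32 active warps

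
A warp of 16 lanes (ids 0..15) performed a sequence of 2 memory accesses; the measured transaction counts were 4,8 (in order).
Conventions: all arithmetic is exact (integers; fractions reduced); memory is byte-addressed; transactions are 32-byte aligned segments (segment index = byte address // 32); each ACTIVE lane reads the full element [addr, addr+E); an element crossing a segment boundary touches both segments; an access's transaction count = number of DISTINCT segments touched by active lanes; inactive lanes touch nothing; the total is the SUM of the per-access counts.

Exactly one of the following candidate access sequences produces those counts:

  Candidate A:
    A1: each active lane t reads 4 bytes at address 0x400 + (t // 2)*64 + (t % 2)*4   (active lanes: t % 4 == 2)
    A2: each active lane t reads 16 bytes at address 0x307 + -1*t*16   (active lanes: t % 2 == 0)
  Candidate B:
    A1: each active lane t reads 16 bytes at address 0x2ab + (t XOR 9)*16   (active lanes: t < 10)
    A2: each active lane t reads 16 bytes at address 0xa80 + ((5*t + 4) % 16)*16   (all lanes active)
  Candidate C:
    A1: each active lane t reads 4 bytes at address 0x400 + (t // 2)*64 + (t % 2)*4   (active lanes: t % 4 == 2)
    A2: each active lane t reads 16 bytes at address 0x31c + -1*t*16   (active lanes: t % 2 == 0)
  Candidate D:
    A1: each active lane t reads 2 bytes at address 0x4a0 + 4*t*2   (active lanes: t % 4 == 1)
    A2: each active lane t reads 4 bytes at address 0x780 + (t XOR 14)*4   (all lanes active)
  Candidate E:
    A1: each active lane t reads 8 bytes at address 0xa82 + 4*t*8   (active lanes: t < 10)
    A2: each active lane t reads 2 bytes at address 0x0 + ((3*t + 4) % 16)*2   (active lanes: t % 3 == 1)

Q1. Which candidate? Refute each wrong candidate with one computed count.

B: A1 gives 7 transactions, not 4
C: A2 gives 9 transactions, not 8
D: A2 gives 2 transactions, not 8
E: A1 gives 10 transactions, not 4
A: all counts match (4,8)

Answer: A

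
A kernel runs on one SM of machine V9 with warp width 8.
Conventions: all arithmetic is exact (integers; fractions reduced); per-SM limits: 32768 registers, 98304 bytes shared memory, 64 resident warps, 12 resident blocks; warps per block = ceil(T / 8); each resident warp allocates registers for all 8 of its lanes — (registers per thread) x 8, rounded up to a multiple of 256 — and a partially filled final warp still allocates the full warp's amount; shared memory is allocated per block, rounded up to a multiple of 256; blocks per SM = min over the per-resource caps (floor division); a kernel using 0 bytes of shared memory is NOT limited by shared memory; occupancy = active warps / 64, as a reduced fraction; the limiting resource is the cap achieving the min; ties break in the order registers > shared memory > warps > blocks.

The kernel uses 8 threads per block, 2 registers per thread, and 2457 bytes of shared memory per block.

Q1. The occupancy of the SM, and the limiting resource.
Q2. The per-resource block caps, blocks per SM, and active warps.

Answer: occupancy 3/16, limited by blocks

registers: 128 blocks
shared memory: 38 blocks
warps: 64 blocks
blocks: 12 blocks

Answer: 12 blocks, 12 active warps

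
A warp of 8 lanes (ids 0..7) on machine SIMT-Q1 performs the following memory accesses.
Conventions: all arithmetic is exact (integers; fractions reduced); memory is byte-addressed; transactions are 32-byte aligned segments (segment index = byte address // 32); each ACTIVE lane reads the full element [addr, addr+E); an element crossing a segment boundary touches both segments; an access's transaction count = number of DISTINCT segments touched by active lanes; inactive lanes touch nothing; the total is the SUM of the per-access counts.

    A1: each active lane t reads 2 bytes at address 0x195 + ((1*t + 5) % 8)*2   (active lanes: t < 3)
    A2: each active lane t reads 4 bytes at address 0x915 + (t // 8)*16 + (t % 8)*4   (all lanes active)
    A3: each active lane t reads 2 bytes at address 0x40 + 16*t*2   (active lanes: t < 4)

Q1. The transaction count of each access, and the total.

A1: 2 transactions
A2: 2 transactions
A3: 4 transactions

Answer: 2,2,4; total 8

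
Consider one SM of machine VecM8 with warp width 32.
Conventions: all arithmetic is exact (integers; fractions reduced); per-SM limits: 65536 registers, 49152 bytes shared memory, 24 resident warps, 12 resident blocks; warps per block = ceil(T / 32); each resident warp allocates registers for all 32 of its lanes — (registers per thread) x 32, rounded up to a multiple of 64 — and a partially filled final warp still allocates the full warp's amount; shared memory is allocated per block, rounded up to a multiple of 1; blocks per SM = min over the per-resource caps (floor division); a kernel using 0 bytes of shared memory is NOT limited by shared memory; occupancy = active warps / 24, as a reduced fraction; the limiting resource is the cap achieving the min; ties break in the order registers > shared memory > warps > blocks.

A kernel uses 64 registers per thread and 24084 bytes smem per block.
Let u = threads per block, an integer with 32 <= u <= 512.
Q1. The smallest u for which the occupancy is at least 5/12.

Answer: u = 129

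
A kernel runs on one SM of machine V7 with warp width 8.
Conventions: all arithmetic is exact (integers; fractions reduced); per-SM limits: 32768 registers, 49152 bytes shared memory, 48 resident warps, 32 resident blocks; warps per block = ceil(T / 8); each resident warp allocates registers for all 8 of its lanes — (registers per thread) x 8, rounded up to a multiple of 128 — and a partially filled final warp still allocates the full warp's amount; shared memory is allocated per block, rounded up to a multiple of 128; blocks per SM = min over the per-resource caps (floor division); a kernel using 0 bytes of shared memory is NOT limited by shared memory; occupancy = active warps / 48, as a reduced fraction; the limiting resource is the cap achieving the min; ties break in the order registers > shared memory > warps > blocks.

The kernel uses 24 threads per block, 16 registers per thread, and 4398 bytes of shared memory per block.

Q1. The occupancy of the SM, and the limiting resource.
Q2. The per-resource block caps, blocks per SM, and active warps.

Answer: occupancy 5/8, limited by shared memory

registers: 85 blocks
shared memory: 10 blocks
warps: 16 blocks
blocks: 32 blocks

Answer: 10 blocks, 30 active warps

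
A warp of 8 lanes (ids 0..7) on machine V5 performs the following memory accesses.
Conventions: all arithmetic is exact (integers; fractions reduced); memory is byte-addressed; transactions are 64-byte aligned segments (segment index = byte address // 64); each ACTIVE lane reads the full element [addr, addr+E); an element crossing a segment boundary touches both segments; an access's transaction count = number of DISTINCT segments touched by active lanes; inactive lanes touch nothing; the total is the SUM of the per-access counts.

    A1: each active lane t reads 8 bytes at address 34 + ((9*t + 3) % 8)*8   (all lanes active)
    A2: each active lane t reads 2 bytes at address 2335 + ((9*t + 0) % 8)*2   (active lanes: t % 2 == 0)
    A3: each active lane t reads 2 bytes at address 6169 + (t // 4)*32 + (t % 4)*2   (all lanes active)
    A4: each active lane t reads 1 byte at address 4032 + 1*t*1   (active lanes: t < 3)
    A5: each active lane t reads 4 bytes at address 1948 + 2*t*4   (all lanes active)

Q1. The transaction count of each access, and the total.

A1: 2 transactions
A2: 1 transaction
A3: 2 transactions
A4: 1 transaction
A5: 2 transactions

Answer: 2,1,2,1,2; total 8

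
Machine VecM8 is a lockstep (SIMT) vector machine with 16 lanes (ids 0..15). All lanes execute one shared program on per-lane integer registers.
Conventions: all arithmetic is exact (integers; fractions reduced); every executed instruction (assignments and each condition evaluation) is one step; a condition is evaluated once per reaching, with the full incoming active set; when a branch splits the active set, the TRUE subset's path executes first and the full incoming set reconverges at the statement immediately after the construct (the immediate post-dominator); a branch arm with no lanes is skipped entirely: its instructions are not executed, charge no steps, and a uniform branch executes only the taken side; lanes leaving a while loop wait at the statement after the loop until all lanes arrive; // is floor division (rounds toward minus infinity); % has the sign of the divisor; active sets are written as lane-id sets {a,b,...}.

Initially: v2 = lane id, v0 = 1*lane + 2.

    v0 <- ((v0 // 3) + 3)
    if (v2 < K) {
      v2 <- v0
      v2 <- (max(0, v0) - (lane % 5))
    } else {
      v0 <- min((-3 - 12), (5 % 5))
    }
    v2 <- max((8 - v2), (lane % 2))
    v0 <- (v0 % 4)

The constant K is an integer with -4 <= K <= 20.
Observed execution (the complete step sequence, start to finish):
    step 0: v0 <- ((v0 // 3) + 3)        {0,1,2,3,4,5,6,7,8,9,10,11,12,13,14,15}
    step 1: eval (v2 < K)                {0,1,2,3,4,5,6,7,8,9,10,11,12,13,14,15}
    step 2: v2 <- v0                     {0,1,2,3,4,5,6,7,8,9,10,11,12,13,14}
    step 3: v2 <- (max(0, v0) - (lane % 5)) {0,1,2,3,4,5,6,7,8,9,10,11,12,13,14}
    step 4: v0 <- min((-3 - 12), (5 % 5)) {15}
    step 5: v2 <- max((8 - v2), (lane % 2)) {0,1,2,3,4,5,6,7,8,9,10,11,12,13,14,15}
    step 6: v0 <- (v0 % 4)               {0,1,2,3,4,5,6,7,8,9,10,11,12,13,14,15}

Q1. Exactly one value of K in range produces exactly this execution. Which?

Answer: K = 15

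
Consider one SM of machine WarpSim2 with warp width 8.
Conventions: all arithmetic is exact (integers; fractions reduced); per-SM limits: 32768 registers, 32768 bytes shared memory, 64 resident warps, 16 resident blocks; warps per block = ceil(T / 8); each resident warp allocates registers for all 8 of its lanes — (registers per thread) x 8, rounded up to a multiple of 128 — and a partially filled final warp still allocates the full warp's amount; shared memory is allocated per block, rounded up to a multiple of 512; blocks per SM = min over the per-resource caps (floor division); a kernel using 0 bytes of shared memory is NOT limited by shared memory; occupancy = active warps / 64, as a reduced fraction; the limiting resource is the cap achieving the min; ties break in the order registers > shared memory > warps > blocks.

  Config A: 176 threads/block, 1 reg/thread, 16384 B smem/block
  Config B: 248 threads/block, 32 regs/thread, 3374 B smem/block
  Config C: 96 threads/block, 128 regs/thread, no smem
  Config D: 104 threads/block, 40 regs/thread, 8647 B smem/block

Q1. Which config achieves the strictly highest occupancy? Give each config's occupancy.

occupancies: A 11/16, B 31/32, C 3/8, D 39/64

Answer: B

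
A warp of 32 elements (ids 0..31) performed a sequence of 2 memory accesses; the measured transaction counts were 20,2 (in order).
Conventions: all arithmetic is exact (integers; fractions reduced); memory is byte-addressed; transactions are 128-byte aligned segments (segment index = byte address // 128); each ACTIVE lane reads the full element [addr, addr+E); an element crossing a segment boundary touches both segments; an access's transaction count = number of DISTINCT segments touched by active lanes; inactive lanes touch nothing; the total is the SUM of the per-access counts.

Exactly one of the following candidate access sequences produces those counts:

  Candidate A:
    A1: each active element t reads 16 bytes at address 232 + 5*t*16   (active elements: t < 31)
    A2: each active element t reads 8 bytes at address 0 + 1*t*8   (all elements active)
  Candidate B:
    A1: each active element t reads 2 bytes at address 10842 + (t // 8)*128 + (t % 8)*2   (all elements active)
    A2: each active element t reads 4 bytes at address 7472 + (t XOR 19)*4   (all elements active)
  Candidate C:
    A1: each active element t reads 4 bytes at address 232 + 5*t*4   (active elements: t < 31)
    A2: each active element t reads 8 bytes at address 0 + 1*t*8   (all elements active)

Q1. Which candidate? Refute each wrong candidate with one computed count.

B: A1 gives 4 transactions, not 20
C: A1 gives 6 transactions, not 20
A: all counts match (20,2)

Answer: A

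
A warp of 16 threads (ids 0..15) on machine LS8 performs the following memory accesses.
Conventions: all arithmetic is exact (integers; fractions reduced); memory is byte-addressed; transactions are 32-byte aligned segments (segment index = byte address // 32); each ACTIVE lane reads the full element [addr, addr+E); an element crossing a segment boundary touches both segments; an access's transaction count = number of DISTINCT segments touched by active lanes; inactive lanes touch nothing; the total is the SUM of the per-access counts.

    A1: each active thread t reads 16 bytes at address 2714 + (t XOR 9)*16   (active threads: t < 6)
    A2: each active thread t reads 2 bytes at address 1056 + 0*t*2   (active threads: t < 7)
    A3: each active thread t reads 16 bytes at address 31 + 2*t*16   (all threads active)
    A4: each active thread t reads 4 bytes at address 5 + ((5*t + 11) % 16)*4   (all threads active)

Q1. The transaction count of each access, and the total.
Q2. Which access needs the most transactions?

A1: 4 transactions
A2: 1 transaction
A3: 17 transactions
A4: 3 transactions

Answer: 4,1,17,3; total 25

Answer: A3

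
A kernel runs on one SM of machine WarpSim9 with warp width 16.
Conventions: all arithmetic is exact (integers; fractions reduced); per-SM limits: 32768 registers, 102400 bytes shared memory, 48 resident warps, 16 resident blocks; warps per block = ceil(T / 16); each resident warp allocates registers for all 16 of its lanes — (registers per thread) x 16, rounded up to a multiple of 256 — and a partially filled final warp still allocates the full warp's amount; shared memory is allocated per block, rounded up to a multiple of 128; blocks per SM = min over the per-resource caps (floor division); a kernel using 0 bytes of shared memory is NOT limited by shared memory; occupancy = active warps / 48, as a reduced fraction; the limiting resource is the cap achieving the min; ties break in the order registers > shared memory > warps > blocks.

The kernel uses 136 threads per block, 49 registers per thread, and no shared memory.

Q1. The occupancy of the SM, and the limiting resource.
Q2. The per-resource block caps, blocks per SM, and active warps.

Answer: occupancy 9/16, limited by registers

registers: 3 blocks
shared memory: no limit (kernel uses none)
warps: 5 blocks
blocks: 16 blocks

Answer: 3 blocks, 27 active warps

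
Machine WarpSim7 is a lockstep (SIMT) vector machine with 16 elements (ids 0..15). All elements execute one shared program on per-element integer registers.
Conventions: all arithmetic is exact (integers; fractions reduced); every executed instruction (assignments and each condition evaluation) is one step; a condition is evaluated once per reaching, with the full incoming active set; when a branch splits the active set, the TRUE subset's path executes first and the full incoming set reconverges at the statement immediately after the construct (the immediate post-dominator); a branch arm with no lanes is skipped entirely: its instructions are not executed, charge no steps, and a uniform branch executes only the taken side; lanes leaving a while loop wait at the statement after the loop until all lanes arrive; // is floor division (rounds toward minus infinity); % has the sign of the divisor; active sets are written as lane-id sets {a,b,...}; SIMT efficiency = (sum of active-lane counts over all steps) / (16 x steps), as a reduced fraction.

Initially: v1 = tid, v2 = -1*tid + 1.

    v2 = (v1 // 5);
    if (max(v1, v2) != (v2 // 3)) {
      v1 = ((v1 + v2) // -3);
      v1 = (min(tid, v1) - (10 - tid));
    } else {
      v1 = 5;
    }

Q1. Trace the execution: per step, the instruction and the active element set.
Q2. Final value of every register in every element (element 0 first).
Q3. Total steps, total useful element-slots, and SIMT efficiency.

step 0: v2 <- (v1 // 5)              {0,1,2,3,4,5,6,7,8,9,10,11,12,13,14,15}
step 1: eval (max(v1, v2) != (v2 // 3)) {0,1,2,3,4,5,6,7,8,9,10,11,12,13,14,15}
step 2: v1 <- ((v1 + v2) // -3)      {1,2,3,4,5,6,7,8,9,10,11,12,13,14,15}
step 3: v1 <- (min(tid, v1) - (10 - tid)) {1,2,3,4,5,6,7,8,9,10,11,12,13,14,15}
step 4: v1 <- 5                      {0}

Answer: 5 steps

v1: 5,-10,-9,-8,-8,-7,-7,-6,-5,-5,-4,-4,-3,-2,-2,-1
v2: 0,0,0,0,0,1,1,1,1,1,2,2,2,2,2,3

steps = 5; useful = 63; efficiency = 63/80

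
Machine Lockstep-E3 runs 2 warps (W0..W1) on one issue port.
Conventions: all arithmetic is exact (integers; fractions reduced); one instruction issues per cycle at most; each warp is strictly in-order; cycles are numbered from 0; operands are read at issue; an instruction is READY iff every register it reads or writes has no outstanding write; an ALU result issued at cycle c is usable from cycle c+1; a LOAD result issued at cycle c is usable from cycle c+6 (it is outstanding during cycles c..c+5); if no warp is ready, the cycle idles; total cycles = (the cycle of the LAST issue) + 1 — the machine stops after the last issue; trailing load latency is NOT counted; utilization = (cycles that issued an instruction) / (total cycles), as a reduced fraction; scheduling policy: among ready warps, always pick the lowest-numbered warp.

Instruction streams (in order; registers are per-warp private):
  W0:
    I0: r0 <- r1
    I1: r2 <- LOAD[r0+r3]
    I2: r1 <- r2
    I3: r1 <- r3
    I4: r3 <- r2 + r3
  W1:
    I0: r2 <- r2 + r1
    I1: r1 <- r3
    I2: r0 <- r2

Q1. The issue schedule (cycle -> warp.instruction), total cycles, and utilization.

cycle 0: W0.I0
cycle 1: W0.I1
cycle 2: W1.I0
cycle 3: W1.I1
cycle 4: W1.I2
cycle 5: idle
cycle 6: idle
cycle 7: W0.I2
cycle 8: W0.I3
cycle 9: W0.I4

Answer: 10 cycles, utilization 4/5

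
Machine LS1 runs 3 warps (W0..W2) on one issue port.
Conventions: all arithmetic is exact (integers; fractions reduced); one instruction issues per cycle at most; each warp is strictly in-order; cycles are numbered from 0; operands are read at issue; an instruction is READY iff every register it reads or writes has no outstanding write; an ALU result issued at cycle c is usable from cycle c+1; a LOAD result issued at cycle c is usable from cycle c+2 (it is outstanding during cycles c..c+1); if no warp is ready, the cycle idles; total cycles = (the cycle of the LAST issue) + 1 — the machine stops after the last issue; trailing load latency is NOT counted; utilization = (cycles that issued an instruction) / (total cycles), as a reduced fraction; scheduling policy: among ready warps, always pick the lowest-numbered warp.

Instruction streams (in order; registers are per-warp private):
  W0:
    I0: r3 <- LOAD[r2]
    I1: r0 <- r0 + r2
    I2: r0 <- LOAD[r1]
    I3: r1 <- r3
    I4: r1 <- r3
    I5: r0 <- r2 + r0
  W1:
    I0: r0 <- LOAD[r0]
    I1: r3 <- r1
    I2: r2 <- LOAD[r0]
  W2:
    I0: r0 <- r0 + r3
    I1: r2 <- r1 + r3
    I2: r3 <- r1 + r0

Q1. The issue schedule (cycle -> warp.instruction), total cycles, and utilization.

cycle 0: W0.I0
cycle 1: W0.I1
cycle 2: W0.I2
cycle 3: W0.I3
cycle 4: W0.I4
cycle 5: W0.I5
cycle 6: W1.I0
cycle 7: W1.I1
cycle 8: W1.I2
cycle 9: W2.I0
cycle 10: W2.I1
cycle 11: W2.I2

Answer: 12 cycles, utilization 1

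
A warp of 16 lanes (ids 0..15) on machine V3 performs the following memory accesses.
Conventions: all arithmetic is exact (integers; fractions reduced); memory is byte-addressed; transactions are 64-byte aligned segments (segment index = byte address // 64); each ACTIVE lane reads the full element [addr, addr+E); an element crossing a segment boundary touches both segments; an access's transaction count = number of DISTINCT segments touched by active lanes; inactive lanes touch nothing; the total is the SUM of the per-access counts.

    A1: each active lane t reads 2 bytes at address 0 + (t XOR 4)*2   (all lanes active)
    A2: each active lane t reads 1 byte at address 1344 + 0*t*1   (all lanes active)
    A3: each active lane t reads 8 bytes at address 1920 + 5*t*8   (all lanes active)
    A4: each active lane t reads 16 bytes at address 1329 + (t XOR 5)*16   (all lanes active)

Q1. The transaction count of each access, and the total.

A1: 1 transaction
A2: 1 transaction
A3: 10 transactions
A4: 5 transactions

Answer: 1,1,10,5; total 17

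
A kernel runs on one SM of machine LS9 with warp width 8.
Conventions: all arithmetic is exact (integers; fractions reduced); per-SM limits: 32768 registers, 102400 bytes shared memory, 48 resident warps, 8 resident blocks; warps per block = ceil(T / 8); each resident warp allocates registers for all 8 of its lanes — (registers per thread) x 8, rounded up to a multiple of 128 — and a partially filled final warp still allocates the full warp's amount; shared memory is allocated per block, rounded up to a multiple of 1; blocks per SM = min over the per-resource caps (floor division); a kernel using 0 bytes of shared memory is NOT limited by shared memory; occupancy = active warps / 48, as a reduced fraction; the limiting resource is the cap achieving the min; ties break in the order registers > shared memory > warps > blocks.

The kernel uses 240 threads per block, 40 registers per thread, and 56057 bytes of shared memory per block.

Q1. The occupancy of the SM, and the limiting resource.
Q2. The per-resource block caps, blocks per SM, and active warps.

Answer: occupancy 5/8, limited by shared memory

registers: 2 blocks
shared memory: 1 block
warps: 1 block
blocks: 8 blocks

Answer: 1 block, 30 active warps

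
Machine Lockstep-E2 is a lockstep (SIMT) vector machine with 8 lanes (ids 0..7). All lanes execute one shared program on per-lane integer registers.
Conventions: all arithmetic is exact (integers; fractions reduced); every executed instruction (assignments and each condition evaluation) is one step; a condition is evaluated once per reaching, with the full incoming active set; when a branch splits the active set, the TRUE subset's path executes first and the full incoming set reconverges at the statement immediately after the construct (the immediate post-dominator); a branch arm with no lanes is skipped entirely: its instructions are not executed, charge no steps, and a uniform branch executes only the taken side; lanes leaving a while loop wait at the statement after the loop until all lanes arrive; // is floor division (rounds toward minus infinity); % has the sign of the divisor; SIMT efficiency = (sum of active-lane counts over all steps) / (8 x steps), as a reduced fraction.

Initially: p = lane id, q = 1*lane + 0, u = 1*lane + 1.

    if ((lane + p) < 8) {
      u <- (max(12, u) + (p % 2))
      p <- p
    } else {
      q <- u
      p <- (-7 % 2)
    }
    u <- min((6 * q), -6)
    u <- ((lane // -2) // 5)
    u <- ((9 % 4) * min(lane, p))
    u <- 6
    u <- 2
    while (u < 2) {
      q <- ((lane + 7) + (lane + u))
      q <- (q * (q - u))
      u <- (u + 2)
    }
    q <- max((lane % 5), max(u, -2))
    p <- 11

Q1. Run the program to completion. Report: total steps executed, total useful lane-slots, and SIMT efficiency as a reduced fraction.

Answer: 13 steps, 88 useful, 11/13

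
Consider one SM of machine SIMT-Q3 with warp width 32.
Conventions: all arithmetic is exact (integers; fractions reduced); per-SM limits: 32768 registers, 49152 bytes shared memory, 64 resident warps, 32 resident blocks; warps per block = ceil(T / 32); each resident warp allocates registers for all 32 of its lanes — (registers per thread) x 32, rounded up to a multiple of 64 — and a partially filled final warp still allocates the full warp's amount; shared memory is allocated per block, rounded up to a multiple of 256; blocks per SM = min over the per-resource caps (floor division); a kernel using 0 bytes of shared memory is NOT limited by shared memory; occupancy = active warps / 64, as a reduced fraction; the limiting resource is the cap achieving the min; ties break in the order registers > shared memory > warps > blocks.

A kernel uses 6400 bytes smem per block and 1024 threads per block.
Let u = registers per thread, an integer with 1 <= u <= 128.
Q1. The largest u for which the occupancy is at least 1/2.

Answer: u = 32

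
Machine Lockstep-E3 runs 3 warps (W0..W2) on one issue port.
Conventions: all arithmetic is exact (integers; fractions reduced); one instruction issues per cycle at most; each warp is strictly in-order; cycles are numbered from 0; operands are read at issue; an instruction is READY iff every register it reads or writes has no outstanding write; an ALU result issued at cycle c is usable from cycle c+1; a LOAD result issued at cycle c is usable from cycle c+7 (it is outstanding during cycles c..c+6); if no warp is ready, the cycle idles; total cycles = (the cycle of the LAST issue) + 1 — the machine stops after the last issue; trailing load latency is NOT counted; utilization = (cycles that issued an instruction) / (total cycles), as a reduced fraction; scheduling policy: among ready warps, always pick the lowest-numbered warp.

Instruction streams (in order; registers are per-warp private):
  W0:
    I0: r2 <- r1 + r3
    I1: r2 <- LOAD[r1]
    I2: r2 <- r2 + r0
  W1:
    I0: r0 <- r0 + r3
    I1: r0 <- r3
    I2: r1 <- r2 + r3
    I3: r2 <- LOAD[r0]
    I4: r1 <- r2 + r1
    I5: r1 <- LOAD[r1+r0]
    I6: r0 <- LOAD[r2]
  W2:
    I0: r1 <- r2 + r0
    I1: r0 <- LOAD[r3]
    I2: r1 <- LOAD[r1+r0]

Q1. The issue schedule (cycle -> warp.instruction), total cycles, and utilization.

cycle 0: W0.I0
cycle 1: W0.I1
cycle 2: W1.I0
cycle 3: W1.I1
cycle 4: W1.I2
cycle 5: W1.I3
cycle 6: W2.I0
cycle 7: W2.I1
cycle 8: W0.I2
cycle 9: idle
cycle 10: idle
cycle 11: idle
cycle 12: W1.I4
cycle 13: W1.I5
cycle 14: W1.I6
cycle 15: W2.I2

Answer: 16 cycles, utilization 13/16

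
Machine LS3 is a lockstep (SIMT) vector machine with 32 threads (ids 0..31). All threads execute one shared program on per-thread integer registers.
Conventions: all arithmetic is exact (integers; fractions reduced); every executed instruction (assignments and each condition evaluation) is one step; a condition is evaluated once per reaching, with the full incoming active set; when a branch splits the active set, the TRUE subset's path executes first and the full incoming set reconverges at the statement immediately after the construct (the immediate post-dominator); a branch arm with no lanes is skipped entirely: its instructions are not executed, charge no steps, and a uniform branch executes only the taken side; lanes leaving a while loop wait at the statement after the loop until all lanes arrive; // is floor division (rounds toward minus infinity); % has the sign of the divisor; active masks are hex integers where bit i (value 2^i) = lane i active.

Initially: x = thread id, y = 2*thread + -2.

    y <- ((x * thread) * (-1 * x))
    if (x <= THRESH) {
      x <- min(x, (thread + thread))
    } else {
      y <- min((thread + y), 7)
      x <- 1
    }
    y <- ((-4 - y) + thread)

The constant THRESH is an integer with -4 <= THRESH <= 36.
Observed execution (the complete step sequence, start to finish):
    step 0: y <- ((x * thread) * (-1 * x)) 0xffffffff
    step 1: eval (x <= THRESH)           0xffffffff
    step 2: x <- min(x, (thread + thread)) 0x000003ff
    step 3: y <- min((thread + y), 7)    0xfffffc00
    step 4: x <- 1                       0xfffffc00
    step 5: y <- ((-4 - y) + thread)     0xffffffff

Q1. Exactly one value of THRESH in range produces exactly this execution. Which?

Answer: THRESH = 9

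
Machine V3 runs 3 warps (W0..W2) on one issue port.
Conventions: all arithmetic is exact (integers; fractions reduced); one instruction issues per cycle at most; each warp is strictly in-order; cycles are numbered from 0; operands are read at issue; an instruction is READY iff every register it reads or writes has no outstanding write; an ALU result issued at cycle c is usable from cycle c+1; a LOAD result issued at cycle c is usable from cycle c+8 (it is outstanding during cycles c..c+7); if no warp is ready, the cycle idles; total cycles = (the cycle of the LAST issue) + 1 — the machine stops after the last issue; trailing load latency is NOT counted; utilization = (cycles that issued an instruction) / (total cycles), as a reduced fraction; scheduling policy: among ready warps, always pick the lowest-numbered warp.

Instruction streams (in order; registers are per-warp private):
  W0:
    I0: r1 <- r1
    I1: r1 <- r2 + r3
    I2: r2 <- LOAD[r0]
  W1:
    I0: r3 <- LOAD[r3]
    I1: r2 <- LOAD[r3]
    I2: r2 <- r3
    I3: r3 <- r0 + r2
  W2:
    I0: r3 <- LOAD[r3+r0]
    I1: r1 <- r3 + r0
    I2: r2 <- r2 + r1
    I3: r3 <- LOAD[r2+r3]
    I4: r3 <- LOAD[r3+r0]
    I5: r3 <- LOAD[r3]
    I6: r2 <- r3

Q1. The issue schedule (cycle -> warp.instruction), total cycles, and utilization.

cycle 0: W0.I0
cycle 1: W0.I1
cycle 2: W0.I2
cycle 3: W1.I0
cycle 4: W2.I0
cycle 5: idle
cycle 6: idle
cycle 7: idle
cycle 8: idle
cycle 9: idle
cycle 10: idle
cycle 11: W1.I1
cycle 12: W2.I1
cycle 13: W2.I2
cycle 14: W2.I3
cycle 15: idle
cycle 16: idle
cycle 17: idle
cycle 18: idle
cycle 19: W1.I2
cycle 20: W1.I3
cycle 21: idle
cycle 22: W2.I4
cycle 23: idle
cycle 24: idle
cycle 25: idle
cycle 26: idle
cycle 27: idle
cycle 28: idle
cycle 29: idle
cycle 30: W2.I5
cycle 31: idle
cycle 32: idle
cycle 33: idle
cycle 34: idle
cycle 35: idle
cycle 36: idle
cycle 37: idle
cycle 38: W2.I6

Answer: 39 cycles, utilization 14/39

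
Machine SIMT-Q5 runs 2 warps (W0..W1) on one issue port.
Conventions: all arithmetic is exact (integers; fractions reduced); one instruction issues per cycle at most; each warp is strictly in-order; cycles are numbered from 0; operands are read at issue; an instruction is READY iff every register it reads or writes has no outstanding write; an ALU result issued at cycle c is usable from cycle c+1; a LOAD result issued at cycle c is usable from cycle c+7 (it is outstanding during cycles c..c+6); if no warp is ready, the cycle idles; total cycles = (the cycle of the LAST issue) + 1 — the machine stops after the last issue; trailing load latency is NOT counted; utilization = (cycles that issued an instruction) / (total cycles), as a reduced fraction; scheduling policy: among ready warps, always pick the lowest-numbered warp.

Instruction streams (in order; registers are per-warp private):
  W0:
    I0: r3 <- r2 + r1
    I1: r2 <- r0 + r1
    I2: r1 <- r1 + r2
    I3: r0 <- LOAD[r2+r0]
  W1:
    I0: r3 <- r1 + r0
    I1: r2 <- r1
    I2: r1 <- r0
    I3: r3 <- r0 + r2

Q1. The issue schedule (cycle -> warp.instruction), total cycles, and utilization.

cycle 0: W0.I0
cycle 1: W0.I1
cycle 2: W0.I2
cycle 3: W0.I3
cycle 4: W1.I0
cycle 5: W1.I1
cycle 6: W1.I2
cycle 7: W1.I3

Answer: 8 cycles, utilization 1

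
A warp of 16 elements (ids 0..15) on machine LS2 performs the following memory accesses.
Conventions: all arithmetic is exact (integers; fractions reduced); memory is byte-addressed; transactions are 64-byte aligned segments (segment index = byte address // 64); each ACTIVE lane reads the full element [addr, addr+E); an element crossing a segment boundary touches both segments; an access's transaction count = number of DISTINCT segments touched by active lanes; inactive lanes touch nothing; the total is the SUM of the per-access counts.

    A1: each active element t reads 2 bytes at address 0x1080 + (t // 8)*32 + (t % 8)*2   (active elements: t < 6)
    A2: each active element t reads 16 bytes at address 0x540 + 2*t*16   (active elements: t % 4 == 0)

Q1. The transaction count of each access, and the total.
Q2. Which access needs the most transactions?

A1: 1 transaction
A2: 4 transactions

Answer: 1,4; total 5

Answer: A2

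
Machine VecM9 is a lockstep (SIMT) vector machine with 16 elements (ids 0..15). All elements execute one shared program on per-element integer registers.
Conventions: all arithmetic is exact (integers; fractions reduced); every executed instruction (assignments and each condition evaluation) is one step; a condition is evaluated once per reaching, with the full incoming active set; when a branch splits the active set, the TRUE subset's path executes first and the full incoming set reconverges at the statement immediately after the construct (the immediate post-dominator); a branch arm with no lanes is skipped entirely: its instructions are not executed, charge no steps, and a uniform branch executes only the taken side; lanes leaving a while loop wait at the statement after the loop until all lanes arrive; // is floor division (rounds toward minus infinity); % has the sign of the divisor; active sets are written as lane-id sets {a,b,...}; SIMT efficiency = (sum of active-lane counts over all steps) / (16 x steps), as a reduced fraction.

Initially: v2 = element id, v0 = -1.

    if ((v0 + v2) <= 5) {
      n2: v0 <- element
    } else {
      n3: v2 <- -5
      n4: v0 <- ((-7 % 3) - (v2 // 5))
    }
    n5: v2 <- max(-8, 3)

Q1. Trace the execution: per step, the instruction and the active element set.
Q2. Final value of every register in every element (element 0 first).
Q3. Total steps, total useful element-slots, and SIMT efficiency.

step 0: eval ((v0 + v2) <= 5)        {0,1,2,3,4,5,6,7,8,9,10,11,12,13,14,15}
step 1: v0 <- element                {0,1,2,3,4,5,6}
step 2: v2 <- -5                     {7,8,9,10,11,12,13,14,15}
step 3: v0 <- ((-7 % 3) - (v2 // 5)) {7,8,9,10,11,12,13,14,15}
step 4: v2 <- max(-8, 3)             {0,1,2,3,4,5,6,7,8,9,10,11,12,13,14,15}

Answer: 5 steps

v2: 3,3,3,3,3,3,3,3,3,3,3,3,3,3,3,3
v0: 0,1,2,3,4,5,6,3,3,3,3,3,3,3,3,3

steps = 5; useful = 57; efficiency = 57/80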